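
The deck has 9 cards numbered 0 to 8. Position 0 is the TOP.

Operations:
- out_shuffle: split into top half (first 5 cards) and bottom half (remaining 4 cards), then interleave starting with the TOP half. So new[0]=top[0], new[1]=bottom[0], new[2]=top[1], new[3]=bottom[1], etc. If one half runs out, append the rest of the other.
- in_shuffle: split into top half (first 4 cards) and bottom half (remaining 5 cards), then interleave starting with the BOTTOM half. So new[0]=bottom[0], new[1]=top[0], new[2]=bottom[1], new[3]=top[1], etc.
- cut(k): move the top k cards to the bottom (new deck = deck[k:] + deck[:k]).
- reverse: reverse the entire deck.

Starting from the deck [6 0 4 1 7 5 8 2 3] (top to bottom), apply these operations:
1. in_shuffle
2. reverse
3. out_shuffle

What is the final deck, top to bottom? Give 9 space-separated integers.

Answer: 3 0 1 5 2 6 4 7 8

Derivation:
After op 1 (in_shuffle): [7 6 5 0 8 4 2 1 3]
After op 2 (reverse): [3 1 2 4 8 0 5 6 7]
After op 3 (out_shuffle): [3 0 1 5 2 6 4 7 8]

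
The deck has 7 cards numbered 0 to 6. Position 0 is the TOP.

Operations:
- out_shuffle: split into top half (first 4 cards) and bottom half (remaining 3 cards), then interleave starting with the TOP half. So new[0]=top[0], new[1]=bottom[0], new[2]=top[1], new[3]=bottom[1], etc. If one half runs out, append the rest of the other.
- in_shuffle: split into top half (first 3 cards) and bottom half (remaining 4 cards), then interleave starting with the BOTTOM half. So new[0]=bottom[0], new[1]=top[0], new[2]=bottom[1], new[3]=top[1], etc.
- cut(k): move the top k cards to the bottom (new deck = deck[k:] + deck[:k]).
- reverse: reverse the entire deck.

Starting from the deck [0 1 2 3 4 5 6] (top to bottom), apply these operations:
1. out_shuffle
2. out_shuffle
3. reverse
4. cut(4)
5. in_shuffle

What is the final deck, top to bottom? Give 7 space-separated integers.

Answer: 5 4 3 2 1 0 6

Derivation:
After op 1 (out_shuffle): [0 4 1 5 2 6 3]
After op 2 (out_shuffle): [0 2 4 6 1 3 5]
After op 3 (reverse): [5 3 1 6 4 2 0]
After op 4 (cut(4)): [4 2 0 5 3 1 6]
After op 5 (in_shuffle): [5 4 3 2 1 0 6]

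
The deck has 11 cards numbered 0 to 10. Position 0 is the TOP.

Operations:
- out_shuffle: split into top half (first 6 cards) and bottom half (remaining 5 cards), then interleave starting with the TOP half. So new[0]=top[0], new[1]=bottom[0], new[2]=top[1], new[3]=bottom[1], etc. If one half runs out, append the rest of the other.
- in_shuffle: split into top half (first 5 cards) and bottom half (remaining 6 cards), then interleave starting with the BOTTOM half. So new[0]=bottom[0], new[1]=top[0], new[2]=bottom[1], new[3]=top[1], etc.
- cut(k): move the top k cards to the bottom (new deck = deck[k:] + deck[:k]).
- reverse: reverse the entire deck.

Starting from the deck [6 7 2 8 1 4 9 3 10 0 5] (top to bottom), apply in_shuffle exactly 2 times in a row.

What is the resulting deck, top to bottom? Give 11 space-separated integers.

After op 1 (in_shuffle): [4 6 9 7 3 2 10 8 0 1 5]
After op 2 (in_shuffle): [2 4 10 6 8 9 0 7 1 3 5]

Answer: 2 4 10 6 8 9 0 7 1 3 5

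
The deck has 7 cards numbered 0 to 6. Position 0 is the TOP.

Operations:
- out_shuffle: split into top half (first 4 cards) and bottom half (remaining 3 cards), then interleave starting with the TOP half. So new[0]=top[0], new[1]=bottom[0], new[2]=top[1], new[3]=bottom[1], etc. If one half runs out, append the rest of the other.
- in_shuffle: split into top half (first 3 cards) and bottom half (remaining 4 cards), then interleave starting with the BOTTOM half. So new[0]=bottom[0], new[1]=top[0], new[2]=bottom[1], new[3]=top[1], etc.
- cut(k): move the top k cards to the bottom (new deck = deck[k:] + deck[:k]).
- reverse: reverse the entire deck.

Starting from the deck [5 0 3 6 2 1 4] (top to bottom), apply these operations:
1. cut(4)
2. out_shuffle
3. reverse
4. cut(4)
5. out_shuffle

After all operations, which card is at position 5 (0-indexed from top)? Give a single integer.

Answer: 3

Derivation:
After op 1 (cut(4)): [2 1 4 5 0 3 6]
After op 2 (out_shuffle): [2 0 1 3 4 6 5]
After op 3 (reverse): [5 6 4 3 1 0 2]
After op 4 (cut(4)): [1 0 2 5 6 4 3]
After op 5 (out_shuffle): [1 6 0 4 2 3 5]
Position 5: card 3.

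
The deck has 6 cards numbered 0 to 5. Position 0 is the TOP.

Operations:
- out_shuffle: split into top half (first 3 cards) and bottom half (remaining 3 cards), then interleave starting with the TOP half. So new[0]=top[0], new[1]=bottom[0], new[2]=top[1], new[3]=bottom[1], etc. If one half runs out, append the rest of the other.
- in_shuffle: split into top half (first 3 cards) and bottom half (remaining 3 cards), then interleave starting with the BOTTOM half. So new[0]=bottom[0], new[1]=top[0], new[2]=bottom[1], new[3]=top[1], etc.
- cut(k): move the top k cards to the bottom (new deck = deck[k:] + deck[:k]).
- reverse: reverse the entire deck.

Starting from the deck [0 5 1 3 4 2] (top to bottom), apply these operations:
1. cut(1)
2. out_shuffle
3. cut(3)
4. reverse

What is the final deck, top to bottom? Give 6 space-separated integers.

Answer: 1 4 5 0 3 2

Derivation:
After op 1 (cut(1)): [5 1 3 4 2 0]
After op 2 (out_shuffle): [5 4 1 2 3 0]
After op 3 (cut(3)): [2 3 0 5 4 1]
After op 4 (reverse): [1 4 5 0 3 2]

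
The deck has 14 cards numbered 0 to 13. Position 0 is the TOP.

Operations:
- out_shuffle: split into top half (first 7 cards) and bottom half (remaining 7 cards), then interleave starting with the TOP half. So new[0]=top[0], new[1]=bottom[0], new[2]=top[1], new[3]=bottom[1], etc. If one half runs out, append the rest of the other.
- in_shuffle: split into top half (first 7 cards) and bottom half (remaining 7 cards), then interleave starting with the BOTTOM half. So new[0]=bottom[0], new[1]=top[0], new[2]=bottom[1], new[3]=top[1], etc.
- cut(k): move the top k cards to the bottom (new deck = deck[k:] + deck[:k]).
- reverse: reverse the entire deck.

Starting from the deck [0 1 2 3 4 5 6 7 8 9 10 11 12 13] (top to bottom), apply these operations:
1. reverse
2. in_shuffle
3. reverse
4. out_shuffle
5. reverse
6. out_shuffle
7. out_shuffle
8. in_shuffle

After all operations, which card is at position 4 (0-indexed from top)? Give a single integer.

After op 1 (reverse): [13 12 11 10 9 8 7 6 5 4 3 2 1 0]
After op 2 (in_shuffle): [6 13 5 12 4 11 3 10 2 9 1 8 0 7]
After op 3 (reverse): [7 0 8 1 9 2 10 3 11 4 12 5 13 6]
After op 4 (out_shuffle): [7 3 0 11 8 4 1 12 9 5 2 13 10 6]
After op 5 (reverse): [6 10 13 2 5 9 12 1 4 8 11 0 3 7]
After op 6 (out_shuffle): [6 1 10 4 13 8 2 11 5 0 9 3 12 7]
After op 7 (out_shuffle): [6 11 1 5 10 0 4 9 13 3 8 12 2 7]
After op 8 (in_shuffle): [9 6 13 11 3 1 8 5 12 10 2 0 7 4]
Position 4: card 3.

Answer: 3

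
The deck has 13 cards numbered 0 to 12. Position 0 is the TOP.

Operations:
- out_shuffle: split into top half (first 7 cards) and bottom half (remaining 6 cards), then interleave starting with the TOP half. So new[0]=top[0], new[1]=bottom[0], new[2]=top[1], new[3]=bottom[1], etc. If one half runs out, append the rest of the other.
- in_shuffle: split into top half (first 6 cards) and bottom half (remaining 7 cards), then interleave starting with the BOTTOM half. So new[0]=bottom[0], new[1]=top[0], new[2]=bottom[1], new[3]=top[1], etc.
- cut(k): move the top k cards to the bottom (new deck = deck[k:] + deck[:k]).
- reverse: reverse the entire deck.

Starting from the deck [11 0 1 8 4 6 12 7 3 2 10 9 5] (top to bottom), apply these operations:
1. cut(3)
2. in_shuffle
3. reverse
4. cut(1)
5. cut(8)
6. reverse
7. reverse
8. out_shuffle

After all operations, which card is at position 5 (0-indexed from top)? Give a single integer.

After op 1 (cut(3)): [8 4 6 12 7 3 2 10 9 5 11 0 1]
After op 2 (in_shuffle): [2 8 10 4 9 6 5 12 11 7 0 3 1]
After op 3 (reverse): [1 3 0 7 11 12 5 6 9 4 10 8 2]
After op 4 (cut(1)): [3 0 7 11 12 5 6 9 4 10 8 2 1]
After op 5 (cut(8)): [4 10 8 2 1 3 0 7 11 12 5 6 9]
After op 6 (reverse): [9 6 5 12 11 7 0 3 1 2 8 10 4]
After op 7 (reverse): [4 10 8 2 1 3 0 7 11 12 5 6 9]
After op 8 (out_shuffle): [4 7 10 11 8 12 2 5 1 6 3 9 0]
Position 5: card 12.

Answer: 12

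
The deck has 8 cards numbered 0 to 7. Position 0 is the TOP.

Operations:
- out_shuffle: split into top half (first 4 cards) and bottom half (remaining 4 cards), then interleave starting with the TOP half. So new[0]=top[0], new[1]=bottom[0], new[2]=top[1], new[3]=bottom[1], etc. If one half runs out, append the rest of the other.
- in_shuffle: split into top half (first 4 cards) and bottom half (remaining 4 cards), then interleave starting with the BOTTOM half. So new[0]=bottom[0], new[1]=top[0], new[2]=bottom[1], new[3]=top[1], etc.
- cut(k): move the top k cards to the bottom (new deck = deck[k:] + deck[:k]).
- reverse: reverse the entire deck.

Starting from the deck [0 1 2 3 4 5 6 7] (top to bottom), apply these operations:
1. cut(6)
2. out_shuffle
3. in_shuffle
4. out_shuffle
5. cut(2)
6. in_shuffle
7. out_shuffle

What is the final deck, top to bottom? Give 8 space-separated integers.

After op 1 (cut(6)): [6 7 0 1 2 3 4 5]
After op 2 (out_shuffle): [6 2 7 3 0 4 1 5]
After op 3 (in_shuffle): [0 6 4 2 1 7 5 3]
After op 4 (out_shuffle): [0 1 6 7 4 5 2 3]
After op 5 (cut(2)): [6 7 4 5 2 3 0 1]
After op 6 (in_shuffle): [2 6 3 7 0 4 1 5]
After op 7 (out_shuffle): [2 0 6 4 3 1 7 5]

Answer: 2 0 6 4 3 1 7 5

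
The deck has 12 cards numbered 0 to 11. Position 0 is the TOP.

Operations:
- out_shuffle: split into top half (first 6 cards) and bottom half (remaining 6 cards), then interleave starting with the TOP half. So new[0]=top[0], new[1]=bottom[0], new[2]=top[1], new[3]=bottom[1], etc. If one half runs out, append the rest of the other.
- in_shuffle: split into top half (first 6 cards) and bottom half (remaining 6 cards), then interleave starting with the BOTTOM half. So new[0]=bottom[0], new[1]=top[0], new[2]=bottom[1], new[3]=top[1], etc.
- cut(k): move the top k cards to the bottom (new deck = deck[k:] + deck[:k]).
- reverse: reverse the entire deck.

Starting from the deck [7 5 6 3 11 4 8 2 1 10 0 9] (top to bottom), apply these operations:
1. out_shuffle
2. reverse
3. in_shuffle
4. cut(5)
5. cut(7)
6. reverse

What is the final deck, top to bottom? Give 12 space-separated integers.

Answer: 3 7 10 8 11 5 0 2 4 6 9 1

Derivation:
After op 1 (out_shuffle): [7 8 5 2 6 1 3 10 11 0 4 9]
After op 2 (reverse): [9 4 0 11 10 3 1 6 2 5 8 7]
After op 3 (in_shuffle): [1 9 6 4 2 0 5 11 8 10 7 3]
After op 4 (cut(5)): [0 5 11 8 10 7 3 1 9 6 4 2]
After op 5 (cut(7)): [1 9 6 4 2 0 5 11 8 10 7 3]
After op 6 (reverse): [3 7 10 8 11 5 0 2 4 6 9 1]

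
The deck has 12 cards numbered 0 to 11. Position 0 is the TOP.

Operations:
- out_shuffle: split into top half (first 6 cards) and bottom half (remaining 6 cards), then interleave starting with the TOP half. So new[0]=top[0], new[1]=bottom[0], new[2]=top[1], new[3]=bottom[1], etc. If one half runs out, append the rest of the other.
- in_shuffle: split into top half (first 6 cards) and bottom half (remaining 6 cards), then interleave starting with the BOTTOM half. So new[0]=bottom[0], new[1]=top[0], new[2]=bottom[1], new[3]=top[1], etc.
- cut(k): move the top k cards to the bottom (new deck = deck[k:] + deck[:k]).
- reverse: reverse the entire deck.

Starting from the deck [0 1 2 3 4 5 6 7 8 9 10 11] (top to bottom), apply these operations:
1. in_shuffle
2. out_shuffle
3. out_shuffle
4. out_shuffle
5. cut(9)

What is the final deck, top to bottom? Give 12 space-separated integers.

Answer: 10 8 5 6 3 1 11 9 7 4 2 0

Derivation:
After op 1 (in_shuffle): [6 0 7 1 8 2 9 3 10 4 11 5]
After op 2 (out_shuffle): [6 9 0 3 7 10 1 4 8 11 2 5]
After op 3 (out_shuffle): [6 1 9 4 0 8 3 11 7 2 10 5]
After op 4 (out_shuffle): [6 3 1 11 9 7 4 2 0 10 8 5]
After op 5 (cut(9)): [10 8 5 6 3 1 11 9 7 4 2 0]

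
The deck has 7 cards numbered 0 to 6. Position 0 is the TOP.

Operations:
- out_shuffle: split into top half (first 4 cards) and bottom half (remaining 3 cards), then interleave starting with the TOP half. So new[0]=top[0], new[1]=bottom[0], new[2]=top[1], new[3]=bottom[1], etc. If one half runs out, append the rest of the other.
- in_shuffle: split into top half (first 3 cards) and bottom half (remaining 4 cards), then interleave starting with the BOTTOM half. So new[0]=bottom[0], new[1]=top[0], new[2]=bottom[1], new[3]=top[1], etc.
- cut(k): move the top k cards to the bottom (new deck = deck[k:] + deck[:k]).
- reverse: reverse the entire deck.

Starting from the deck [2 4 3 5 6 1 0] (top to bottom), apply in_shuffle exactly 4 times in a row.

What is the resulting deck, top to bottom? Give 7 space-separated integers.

Answer: 5 2 6 4 1 3 0

Derivation:
After op 1 (in_shuffle): [5 2 6 4 1 3 0]
After op 2 (in_shuffle): [4 5 1 2 3 6 0]
After op 3 (in_shuffle): [2 4 3 5 6 1 0]
After op 4 (in_shuffle): [5 2 6 4 1 3 0]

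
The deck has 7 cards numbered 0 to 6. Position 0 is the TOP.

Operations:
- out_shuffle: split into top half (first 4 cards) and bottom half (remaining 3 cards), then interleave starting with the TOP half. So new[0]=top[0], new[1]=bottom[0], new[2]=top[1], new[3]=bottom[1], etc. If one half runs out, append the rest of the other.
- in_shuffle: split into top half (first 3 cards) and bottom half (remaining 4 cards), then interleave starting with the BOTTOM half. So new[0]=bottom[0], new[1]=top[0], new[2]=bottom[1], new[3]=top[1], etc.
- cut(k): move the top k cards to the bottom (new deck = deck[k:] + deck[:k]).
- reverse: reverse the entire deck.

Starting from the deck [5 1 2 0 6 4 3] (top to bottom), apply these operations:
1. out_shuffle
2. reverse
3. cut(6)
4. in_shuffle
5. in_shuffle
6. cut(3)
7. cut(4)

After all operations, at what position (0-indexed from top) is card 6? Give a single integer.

Answer: 6

Derivation:
After op 1 (out_shuffle): [5 6 1 4 2 3 0]
After op 2 (reverse): [0 3 2 4 1 6 5]
After op 3 (cut(6)): [5 0 3 2 4 1 6]
After op 4 (in_shuffle): [2 5 4 0 1 3 6]
After op 5 (in_shuffle): [0 2 1 5 3 4 6]
After op 6 (cut(3)): [5 3 4 6 0 2 1]
After op 7 (cut(4)): [0 2 1 5 3 4 6]
Card 6 is at position 6.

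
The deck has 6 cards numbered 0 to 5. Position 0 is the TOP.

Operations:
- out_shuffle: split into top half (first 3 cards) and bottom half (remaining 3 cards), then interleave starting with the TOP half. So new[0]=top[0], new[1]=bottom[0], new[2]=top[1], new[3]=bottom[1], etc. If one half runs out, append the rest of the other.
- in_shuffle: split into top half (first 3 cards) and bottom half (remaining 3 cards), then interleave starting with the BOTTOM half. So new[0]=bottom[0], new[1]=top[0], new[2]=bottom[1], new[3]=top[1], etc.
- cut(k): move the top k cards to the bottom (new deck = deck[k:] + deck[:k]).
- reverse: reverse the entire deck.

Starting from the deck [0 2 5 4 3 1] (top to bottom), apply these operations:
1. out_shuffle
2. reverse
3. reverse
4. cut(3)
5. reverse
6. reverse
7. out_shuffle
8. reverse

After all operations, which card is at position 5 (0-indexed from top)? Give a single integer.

After op 1 (out_shuffle): [0 4 2 3 5 1]
After op 2 (reverse): [1 5 3 2 4 0]
After op 3 (reverse): [0 4 2 3 5 1]
After op 4 (cut(3)): [3 5 1 0 4 2]
After op 5 (reverse): [2 4 0 1 5 3]
After op 6 (reverse): [3 5 1 0 4 2]
After op 7 (out_shuffle): [3 0 5 4 1 2]
After op 8 (reverse): [2 1 4 5 0 3]
Position 5: card 3.

Answer: 3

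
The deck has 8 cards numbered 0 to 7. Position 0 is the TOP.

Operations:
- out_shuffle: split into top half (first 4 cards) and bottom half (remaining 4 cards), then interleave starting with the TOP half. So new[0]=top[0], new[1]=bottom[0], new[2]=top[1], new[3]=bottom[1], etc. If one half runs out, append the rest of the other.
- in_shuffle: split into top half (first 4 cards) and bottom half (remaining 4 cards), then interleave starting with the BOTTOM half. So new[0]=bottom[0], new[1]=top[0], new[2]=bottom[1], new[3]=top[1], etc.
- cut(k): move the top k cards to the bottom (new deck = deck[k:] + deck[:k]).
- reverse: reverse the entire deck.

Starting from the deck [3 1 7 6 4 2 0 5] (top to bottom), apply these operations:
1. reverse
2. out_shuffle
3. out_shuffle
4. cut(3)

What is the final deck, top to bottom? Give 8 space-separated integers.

After op 1 (reverse): [5 0 2 4 6 7 1 3]
After op 2 (out_shuffle): [5 6 0 7 2 1 4 3]
After op 3 (out_shuffle): [5 2 6 1 0 4 7 3]
After op 4 (cut(3)): [1 0 4 7 3 5 2 6]

Answer: 1 0 4 7 3 5 2 6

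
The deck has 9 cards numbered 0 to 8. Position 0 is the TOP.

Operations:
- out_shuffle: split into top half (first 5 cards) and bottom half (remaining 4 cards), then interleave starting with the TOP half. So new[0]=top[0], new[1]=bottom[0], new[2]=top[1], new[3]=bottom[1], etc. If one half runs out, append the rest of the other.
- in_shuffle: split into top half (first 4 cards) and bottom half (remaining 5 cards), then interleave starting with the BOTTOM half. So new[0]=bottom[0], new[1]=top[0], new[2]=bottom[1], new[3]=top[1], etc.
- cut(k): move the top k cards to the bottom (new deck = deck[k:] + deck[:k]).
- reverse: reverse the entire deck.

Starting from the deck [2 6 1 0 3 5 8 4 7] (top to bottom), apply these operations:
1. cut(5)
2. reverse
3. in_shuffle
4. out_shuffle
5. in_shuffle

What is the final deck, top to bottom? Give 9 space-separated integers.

Answer: 7 2 6 1 0 3 5 8 4

Derivation:
After op 1 (cut(5)): [5 8 4 7 2 6 1 0 3]
After op 2 (reverse): [3 0 1 6 2 7 4 8 5]
After op 3 (in_shuffle): [2 3 7 0 4 1 8 6 5]
After op 4 (out_shuffle): [2 1 3 8 7 6 0 5 4]
After op 5 (in_shuffle): [7 2 6 1 0 3 5 8 4]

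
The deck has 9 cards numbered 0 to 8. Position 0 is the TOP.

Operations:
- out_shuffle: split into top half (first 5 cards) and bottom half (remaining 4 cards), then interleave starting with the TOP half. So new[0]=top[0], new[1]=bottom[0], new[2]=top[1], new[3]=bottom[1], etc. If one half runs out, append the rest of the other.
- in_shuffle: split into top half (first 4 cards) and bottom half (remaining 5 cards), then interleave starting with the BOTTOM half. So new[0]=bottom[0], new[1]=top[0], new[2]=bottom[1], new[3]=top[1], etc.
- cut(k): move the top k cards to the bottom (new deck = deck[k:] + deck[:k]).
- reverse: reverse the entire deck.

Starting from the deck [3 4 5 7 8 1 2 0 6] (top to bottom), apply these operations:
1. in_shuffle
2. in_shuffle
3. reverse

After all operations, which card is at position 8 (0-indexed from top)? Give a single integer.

After op 1 (in_shuffle): [8 3 1 4 2 5 0 7 6]
After op 2 (in_shuffle): [2 8 5 3 0 1 7 4 6]
After op 3 (reverse): [6 4 7 1 0 3 5 8 2]
Position 8: card 2.

Answer: 2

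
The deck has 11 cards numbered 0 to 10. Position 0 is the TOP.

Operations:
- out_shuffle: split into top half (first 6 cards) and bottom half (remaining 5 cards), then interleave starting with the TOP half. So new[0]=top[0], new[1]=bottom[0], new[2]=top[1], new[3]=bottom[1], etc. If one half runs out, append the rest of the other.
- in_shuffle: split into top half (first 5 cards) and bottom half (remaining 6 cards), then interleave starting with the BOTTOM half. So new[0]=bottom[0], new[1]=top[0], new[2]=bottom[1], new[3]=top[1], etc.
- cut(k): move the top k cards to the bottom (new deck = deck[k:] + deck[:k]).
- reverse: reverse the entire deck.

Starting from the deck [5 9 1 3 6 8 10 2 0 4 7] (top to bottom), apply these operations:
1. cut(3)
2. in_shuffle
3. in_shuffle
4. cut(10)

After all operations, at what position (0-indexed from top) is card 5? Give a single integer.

After op 1 (cut(3)): [3 6 8 10 2 0 4 7 5 9 1]
After op 2 (in_shuffle): [0 3 4 6 7 8 5 10 9 2 1]
After op 3 (in_shuffle): [8 0 5 3 10 4 9 6 2 7 1]
After op 4 (cut(10)): [1 8 0 5 3 10 4 9 6 2 7]
Card 5 is at position 3.

Answer: 3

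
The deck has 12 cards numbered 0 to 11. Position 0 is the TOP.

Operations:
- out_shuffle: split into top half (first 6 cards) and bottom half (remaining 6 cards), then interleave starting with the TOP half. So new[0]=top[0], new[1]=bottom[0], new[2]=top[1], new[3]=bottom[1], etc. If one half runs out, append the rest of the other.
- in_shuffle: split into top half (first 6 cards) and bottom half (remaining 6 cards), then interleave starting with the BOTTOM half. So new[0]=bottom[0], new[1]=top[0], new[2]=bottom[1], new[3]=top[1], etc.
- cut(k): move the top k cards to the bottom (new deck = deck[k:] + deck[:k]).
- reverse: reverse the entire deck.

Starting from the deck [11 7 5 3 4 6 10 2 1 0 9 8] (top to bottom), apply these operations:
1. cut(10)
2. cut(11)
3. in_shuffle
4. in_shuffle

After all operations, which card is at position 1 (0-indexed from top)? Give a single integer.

Answer: 3

Derivation:
After op 1 (cut(10)): [9 8 11 7 5 3 4 6 10 2 1 0]
After op 2 (cut(11)): [0 9 8 11 7 5 3 4 6 10 2 1]
After op 3 (in_shuffle): [3 0 4 9 6 8 10 11 2 7 1 5]
After op 4 (in_shuffle): [10 3 11 0 2 4 7 9 1 6 5 8]
Position 1: card 3.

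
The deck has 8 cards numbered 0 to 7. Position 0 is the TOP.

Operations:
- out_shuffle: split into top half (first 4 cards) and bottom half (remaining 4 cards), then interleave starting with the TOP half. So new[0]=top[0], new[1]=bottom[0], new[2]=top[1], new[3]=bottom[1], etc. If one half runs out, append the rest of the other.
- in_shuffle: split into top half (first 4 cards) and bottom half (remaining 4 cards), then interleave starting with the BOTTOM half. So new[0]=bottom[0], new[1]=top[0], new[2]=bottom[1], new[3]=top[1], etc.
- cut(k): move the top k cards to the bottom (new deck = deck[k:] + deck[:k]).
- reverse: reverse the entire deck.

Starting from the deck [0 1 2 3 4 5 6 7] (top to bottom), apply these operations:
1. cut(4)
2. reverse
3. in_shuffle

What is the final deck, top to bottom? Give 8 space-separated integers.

Answer: 7 3 6 2 5 1 4 0

Derivation:
After op 1 (cut(4)): [4 5 6 7 0 1 2 3]
After op 2 (reverse): [3 2 1 0 7 6 5 4]
After op 3 (in_shuffle): [7 3 6 2 5 1 4 0]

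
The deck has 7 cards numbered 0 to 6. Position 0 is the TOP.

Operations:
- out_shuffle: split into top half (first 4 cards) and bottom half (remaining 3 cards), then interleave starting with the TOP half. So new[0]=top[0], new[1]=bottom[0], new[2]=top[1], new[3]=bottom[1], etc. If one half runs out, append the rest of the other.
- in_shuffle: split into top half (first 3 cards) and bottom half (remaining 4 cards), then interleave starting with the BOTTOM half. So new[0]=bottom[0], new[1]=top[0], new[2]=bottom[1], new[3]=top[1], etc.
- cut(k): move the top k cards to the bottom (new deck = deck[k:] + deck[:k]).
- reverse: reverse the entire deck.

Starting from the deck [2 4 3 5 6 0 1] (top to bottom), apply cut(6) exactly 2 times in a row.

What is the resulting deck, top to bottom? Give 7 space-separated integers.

Answer: 0 1 2 4 3 5 6

Derivation:
After op 1 (cut(6)): [1 2 4 3 5 6 0]
After op 2 (cut(6)): [0 1 2 4 3 5 6]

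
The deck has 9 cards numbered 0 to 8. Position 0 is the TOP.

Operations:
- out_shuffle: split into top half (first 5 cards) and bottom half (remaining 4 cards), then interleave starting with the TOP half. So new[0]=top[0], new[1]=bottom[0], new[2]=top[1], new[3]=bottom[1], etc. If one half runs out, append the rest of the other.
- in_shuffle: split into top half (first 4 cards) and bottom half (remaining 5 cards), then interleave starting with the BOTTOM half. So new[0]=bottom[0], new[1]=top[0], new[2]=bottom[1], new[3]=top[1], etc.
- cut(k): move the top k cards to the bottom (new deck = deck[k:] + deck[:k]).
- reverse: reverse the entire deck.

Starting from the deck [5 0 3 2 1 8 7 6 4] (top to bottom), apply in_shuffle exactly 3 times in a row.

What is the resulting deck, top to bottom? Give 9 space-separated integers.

After op 1 (in_shuffle): [1 5 8 0 7 3 6 2 4]
After op 2 (in_shuffle): [7 1 3 5 6 8 2 0 4]
After op 3 (in_shuffle): [6 7 8 1 2 3 0 5 4]

Answer: 6 7 8 1 2 3 0 5 4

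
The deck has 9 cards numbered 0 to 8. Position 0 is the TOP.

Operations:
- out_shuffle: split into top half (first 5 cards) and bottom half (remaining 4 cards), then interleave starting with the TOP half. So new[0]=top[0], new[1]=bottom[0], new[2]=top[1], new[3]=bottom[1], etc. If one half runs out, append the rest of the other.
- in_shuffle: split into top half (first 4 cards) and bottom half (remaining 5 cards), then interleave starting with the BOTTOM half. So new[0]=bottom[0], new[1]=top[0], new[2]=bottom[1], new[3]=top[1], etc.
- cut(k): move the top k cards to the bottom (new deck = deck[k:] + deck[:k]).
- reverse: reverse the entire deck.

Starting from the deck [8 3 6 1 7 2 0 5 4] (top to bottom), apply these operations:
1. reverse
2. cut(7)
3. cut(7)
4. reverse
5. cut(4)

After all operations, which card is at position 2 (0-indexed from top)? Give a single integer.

Answer: 3

Derivation:
After op 1 (reverse): [4 5 0 2 7 1 6 3 8]
After op 2 (cut(7)): [3 8 4 5 0 2 7 1 6]
After op 3 (cut(7)): [1 6 3 8 4 5 0 2 7]
After op 4 (reverse): [7 2 0 5 4 8 3 6 1]
After op 5 (cut(4)): [4 8 3 6 1 7 2 0 5]
Position 2: card 3.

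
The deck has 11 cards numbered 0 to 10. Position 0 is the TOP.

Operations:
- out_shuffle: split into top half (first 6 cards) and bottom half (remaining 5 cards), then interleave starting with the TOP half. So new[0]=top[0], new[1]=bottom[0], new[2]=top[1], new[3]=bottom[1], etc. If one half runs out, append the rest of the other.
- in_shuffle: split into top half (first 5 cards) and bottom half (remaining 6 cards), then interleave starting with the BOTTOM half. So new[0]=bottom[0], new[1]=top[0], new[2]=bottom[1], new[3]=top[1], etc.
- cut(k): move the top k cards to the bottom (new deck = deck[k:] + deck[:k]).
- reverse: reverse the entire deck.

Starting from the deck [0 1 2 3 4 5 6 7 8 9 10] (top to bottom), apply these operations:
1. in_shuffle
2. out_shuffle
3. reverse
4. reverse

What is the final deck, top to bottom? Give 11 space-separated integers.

After op 1 (in_shuffle): [5 0 6 1 7 2 8 3 9 4 10]
After op 2 (out_shuffle): [5 8 0 3 6 9 1 4 7 10 2]
After op 3 (reverse): [2 10 7 4 1 9 6 3 0 8 5]
After op 4 (reverse): [5 8 0 3 6 9 1 4 7 10 2]

Answer: 5 8 0 3 6 9 1 4 7 10 2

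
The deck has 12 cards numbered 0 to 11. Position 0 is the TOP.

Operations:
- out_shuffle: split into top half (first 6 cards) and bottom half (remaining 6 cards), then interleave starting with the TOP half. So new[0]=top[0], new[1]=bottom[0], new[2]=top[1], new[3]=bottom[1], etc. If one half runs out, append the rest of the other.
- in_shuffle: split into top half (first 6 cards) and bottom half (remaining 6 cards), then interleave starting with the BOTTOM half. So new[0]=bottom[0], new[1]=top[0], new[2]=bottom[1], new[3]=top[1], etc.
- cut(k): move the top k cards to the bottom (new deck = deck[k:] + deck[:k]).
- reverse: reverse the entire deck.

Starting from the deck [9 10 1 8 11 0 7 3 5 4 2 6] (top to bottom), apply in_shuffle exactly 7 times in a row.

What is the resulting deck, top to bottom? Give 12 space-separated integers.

Answer: 0 6 11 2 8 4 1 5 10 3 9 7

Derivation:
After op 1 (in_shuffle): [7 9 3 10 5 1 4 8 2 11 6 0]
After op 2 (in_shuffle): [4 7 8 9 2 3 11 10 6 5 0 1]
After op 3 (in_shuffle): [11 4 10 7 6 8 5 9 0 2 1 3]
After op 4 (in_shuffle): [5 11 9 4 0 10 2 7 1 6 3 8]
After op 5 (in_shuffle): [2 5 7 11 1 9 6 4 3 0 8 10]
After op 6 (in_shuffle): [6 2 4 5 3 7 0 11 8 1 10 9]
After op 7 (in_shuffle): [0 6 11 2 8 4 1 5 10 3 9 7]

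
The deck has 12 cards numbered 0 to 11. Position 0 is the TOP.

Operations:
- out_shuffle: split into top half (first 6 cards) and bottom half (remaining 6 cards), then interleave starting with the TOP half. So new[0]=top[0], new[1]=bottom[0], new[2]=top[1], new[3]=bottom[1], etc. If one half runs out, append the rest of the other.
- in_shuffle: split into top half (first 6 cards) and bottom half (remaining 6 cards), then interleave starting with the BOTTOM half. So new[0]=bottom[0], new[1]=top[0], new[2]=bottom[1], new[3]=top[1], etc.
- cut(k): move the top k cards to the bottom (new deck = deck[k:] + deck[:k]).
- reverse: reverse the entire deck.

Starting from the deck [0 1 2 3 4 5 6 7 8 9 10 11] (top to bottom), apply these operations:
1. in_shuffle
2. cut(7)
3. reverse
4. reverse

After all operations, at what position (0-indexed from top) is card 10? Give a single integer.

After op 1 (in_shuffle): [6 0 7 1 8 2 9 3 10 4 11 5]
After op 2 (cut(7)): [3 10 4 11 5 6 0 7 1 8 2 9]
After op 3 (reverse): [9 2 8 1 7 0 6 5 11 4 10 3]
After op 4 (reverse): [3 10 4 11 5 6 0 7 1 8 2 9]
Card 10 is at position 1.

Answer: 1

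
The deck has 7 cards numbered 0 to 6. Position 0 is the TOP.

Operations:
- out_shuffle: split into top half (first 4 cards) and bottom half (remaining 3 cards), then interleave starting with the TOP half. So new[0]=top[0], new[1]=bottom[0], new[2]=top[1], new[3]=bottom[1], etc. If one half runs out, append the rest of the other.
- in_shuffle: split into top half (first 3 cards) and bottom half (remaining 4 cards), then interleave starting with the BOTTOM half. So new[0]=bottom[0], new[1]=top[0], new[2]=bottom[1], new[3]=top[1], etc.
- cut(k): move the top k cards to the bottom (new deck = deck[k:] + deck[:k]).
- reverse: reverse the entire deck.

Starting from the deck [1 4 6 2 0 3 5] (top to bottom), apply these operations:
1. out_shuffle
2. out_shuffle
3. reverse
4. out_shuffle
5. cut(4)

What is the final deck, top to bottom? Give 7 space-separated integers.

After op 1 (out_shuffle): [1 0 4 3 6 5 2]
After op 2 (out_shuffle): [1 6 0 5 4 2 3]
After op 3 (reverse): [3 2 4 5 0 6 1]
After op 4 (out_shuffle): [3 0 2 6 4 1 5]
After op 5 (cut(4)): [4 1 5 3 0 2 6]

Answer: 4 1 5 3 0 2 6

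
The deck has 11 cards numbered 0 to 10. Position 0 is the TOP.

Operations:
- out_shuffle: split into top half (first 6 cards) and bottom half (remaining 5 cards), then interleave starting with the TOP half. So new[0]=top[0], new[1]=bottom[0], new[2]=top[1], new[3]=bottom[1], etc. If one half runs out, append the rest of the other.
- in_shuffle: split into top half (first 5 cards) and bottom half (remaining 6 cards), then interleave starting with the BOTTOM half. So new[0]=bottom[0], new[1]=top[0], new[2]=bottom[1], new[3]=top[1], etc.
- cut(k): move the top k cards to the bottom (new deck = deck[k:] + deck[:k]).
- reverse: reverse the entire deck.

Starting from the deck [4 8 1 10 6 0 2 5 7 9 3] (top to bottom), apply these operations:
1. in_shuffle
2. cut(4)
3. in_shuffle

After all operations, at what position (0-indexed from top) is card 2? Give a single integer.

Answer: 8

Derivation:
After op 1 (in_shuffle): [0 4 2 8 5 1 7 10 9 6 3]
After op 2 (cut(4)): [5 1 7 10 9 6 3 0 4 2 8]
After op 3 (in_shuffle): [6 5 3 1 0 7 4 10 2 9 8]
Card 2 is at position 8.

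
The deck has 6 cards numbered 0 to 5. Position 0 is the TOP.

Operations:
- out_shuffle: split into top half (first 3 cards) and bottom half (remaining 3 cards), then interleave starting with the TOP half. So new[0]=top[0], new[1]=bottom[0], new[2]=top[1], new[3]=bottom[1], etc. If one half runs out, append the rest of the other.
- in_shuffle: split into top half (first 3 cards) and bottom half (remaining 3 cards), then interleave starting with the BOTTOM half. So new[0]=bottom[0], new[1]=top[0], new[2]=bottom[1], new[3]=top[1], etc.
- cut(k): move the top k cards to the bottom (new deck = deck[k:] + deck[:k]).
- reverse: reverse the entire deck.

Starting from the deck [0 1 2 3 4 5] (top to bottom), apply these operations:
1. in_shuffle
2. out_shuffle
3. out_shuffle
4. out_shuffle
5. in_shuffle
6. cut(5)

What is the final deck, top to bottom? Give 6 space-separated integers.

After op 1 (in_shuffle): [3 0 4 1 5 2]
After op 2 (out_shuffle): [3 1 0 5 4 2]
After op 3 (out_shuffle): [3 5 1 4 0 2]
After op 4 (out_shuffle): [3 4 5 0 1 2]
After op 5 (in_shuffle): [0 3 1 4 2 5]
After op 6 (cut(5)): [5 0 3 1 4 2]

Answer: 5 0 3 1 4 2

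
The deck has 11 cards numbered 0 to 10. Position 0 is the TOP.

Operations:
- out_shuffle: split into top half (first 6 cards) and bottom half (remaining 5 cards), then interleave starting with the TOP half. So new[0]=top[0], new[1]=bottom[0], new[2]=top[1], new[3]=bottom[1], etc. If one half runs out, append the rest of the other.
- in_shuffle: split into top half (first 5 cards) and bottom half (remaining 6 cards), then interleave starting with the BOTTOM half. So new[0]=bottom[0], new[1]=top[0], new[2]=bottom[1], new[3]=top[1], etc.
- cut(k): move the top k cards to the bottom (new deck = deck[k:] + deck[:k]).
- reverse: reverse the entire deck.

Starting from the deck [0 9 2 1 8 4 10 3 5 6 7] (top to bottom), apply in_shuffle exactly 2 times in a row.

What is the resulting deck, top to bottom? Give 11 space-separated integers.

After op 1 (in_shuffle): [4 0 10 9 3 2 5 1 6 8 7]
After op 2 (in_shuffle): [2 4 5 0 1 10 6 9 8 3 7]

Answer: 2 4 5 0 1 10 6 9 8 3 7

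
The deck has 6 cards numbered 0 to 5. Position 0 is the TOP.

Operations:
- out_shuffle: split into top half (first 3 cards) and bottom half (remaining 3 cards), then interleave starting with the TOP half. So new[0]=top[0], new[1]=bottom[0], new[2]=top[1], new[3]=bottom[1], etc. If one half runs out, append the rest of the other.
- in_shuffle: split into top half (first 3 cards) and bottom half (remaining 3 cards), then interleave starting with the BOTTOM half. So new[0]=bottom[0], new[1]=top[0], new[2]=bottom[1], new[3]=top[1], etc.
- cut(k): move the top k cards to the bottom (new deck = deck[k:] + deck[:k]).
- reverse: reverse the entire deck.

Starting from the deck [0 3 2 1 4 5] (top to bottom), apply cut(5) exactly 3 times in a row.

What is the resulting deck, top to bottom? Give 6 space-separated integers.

Answer: 1 4 5 0 3 2

Derivation:
After op 1 (cut(5)): [5 0 3 2 1 4]
After op 2 (cut(5)): [4 5 0 3 2 1]
After op 3 (cut(5)): [1 4 5 0 3 2]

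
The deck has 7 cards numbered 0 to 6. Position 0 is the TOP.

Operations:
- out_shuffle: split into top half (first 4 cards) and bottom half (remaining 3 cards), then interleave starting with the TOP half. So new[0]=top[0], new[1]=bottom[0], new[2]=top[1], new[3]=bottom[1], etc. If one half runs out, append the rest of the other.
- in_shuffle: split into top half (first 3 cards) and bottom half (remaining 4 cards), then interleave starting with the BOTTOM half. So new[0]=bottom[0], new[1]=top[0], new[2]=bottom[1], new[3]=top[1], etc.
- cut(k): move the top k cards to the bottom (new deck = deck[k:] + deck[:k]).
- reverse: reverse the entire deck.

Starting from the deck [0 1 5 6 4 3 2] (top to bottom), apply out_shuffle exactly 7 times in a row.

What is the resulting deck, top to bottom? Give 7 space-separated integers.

After op 1 (out_shuffle): [0 4 1 3 5 2 6]
After op 2 (out_shuffle): [0 5 4 2 1 6 3]
After op 3 (out_shuffle): [0 1 5 6 4 3 2]
After op 4 (out_shuffle): [0 4 1 3 5 2 6]
After op 5 (out_shuffle): [0 5 4 2 1 6 3]
After op 6 (out_shuffle): [0 1 5 6 4 3 2]
After op 7 (out_shuffle): [0 4 1 3 5 2 6]

Answer: 0 4 1 3 5 2 6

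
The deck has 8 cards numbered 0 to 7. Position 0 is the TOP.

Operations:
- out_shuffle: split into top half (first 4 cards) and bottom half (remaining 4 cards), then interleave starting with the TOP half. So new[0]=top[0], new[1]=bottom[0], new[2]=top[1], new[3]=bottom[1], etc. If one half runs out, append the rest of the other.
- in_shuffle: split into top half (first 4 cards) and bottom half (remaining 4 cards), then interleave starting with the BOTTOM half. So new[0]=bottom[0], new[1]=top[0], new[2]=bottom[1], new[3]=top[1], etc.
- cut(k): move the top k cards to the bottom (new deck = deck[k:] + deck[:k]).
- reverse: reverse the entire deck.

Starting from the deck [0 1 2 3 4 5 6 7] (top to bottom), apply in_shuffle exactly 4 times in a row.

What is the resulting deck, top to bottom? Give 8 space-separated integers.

Answer: 3 7 2 6 1 5 0 4

Derivation:
After op 1 (in_shuffle): [4 0 5 1 6 2 7 3]
After op 2 (in_shuffle): [6 4 2 0 7 5 3 1]
After op 3 (in_shuffle): [7 6 5 4 3 2 1 0]
After op 4 (in_shuffle): [3 7 2 6 1 5 0 4]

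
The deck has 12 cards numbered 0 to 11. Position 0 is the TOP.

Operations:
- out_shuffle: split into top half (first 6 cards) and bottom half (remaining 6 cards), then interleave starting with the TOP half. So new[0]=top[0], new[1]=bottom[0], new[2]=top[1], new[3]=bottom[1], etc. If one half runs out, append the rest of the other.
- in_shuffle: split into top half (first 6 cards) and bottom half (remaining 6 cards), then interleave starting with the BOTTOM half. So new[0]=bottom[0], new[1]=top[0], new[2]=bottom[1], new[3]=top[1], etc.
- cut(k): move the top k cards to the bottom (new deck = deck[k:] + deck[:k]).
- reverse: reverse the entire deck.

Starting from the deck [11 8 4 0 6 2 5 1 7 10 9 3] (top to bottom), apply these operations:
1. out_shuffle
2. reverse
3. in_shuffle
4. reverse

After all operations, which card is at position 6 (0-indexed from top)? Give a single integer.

Answer: 9

Derivation:
After op 1 (out_shuffle): [11 5 8 1 4 7 0 10 6 9 2 3]
After op 2 (reverse): [3 2 9 6 10 0 7 4 1 8 5 11]
After op 3 (in_shuffle): [7 3 4 2 1 9 8 6 5 10 11 0]
After op 4 (reverse): [0 11 10 5 6 8 9 1 2 4 3 7]
Position 6: card 9.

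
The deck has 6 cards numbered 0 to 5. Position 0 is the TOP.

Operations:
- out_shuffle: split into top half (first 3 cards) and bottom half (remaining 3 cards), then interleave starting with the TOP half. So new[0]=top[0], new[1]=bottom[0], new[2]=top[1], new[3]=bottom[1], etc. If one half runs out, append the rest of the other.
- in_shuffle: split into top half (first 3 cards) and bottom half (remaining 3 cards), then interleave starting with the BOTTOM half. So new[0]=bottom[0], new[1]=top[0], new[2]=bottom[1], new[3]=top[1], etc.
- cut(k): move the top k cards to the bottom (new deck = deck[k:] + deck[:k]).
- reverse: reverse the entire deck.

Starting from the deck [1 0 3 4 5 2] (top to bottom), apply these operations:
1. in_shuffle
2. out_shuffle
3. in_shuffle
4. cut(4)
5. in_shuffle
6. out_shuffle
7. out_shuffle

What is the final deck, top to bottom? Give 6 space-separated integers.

After op 1 (in_shuffle): [4 1 5 0 2 3]
After op 2 (out_shuffle): [4 0 1 2 5 3]
After op 3 (in_shuffle): [2 4 5 0 3 1]
After op 4 (cut(4)): [3 1 2 4 5 0]
After op 5 (in_shuffle): [4 3 5 1 0 2]
After op 6 (out_shuffle): [4 1 3 0 5 2]
After op 7 (out_shuffle): [4 0 1 5 3 2]

Answer: 4 0 1 5 3 2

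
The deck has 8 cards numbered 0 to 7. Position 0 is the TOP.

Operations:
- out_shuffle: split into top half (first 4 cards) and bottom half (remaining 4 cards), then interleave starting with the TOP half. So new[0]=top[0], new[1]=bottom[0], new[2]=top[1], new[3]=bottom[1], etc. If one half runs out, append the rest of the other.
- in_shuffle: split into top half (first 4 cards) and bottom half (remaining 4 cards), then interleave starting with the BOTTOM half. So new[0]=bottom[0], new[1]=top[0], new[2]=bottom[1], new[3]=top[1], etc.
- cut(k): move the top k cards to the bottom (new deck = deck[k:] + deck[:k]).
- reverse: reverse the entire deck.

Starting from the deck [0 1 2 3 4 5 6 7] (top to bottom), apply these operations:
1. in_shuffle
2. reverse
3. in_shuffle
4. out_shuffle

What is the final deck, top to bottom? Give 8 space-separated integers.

After op 1 (in_shuffle): [4 0 5 1 6 2 7 3]
After op 2 (reverse): [3 7 2 6 1 5 0 4]
After op 3 (in_shuffle): [1 3 5 7 0 2 4 6]
After op 4 (out_shuffle): [1 0 3 2 5 4 7 6]

Answer: 1 0 3 2 5 4 7 6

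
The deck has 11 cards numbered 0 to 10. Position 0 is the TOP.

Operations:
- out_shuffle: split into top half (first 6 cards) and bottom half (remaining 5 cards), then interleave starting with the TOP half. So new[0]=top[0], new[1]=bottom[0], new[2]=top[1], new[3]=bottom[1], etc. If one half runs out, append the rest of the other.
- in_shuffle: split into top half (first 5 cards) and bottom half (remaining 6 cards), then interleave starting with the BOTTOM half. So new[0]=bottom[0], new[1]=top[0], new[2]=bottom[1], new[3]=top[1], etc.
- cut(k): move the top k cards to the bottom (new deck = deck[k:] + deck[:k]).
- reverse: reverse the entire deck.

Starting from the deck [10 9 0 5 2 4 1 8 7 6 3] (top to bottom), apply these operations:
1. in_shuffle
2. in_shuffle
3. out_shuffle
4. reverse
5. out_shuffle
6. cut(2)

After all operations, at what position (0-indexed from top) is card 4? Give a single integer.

Answer: 3

Derivation:
After op 1 (in_shuffle): [4 10 1 9 8 0 7 5 6 2 3]
After op 2 (in_shuffle): [0 4 7 10 5 1 6 9 2 8 3]
After op 3 (out_shuffle): [0 6 4 9 7 2 10 8 5 3 1]
After op 4 (reverse): [1 3 5 8 10 2 7 9 4 6 0]
After op 5 (out_shuffle): [1 7 3 9 5 4 8 6 10 0 2]
After op 6 (cut(2)): [3 9 5 4 8 6 10 0 2 1 7]
Card 4 is at position 3.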